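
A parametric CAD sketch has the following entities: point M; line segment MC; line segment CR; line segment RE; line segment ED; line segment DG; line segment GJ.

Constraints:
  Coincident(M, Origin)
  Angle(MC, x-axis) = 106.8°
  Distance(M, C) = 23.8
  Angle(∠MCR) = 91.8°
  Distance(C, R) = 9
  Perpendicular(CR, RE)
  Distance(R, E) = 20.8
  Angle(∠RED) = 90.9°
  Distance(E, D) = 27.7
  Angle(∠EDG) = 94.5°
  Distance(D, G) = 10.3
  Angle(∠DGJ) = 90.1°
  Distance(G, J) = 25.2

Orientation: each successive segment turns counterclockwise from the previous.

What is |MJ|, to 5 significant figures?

16.424

M is at the origin; MC runs at 106.8° with length 23.8, so C = (-6.8790, 22.784). ∠MCR = 91.8° gives CR at -165.00° from the x-axis; with |CR| = 9.0, R = (-15.572, 20.455). CR ⟂ RE, so RE runs at -75.000°; with |RE| = 20.8, E = (-10.189, 0.36358). ∠RED = 90.9° gives ED at 14.100° from the x-axis; with |ED| = 27.7, D = (16.677, 7.1117). ∠EDG = 94.5° gives DG at 99.600° from the x-axis; with |DG| = 10.3, G = (14.959, 17.267). ∠DGJ = 90.1° gives GJ at -170.50° from the x-axis; with |GJ| = 25.2, J = (-9.8955, 13.108). Then |MJ| = |J − M| = 16.424.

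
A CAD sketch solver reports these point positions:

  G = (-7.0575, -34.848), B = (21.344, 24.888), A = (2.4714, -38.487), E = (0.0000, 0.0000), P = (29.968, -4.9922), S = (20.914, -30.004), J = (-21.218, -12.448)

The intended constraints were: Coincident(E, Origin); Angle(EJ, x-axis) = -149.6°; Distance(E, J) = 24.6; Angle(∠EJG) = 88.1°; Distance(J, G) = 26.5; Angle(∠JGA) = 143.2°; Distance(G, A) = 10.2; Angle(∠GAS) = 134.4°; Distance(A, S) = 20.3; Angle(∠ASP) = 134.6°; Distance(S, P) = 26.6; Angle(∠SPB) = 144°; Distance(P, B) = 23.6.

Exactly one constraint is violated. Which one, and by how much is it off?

Distance(P, B) = 23.6 — off by 7.50.

E = (0.00, 0.00) ✓; EJ at -149.6° ✓; |EJ| = 24.60 ✓; ∠EJG = 88.10° ✓; |JG| = 26.50 ✓; ∠JGA = 143.2° ✓; |GA| = 10.20 ✓; ∠GAS = 134.4° ✓; |AS| = 20.30 ✓; ∠ASP = 134.6° ✓; |SP| = 26.60 ✓; ∠SPB = 144.0° ✓; |PB| = 31.10 ✗.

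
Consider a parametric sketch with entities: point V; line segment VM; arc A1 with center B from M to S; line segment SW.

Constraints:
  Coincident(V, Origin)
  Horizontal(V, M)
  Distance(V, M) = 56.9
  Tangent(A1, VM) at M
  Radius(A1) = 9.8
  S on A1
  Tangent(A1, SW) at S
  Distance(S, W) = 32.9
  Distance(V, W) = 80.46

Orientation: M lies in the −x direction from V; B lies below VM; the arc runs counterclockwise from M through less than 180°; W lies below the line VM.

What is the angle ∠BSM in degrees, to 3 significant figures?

46.7°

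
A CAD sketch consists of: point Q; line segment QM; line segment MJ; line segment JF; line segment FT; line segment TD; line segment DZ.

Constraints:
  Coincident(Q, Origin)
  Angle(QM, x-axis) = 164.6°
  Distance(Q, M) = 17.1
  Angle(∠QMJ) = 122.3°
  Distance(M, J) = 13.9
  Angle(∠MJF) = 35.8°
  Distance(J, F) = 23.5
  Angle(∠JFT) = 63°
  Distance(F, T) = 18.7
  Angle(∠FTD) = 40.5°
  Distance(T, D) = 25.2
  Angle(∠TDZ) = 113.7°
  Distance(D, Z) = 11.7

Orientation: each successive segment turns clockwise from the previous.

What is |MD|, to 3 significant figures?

16.1

∠JFT = 63.0° gives FT at -154° from the x-axis; with |FT| = 18.7, T = (-18.7, -4.51). ∠FTD = 40.5° gives TD at 66.2° from the x-axis; with |TD| = 25.2, D = (-8.51, 18.5). Then |MD| = |D − M| = 16.1.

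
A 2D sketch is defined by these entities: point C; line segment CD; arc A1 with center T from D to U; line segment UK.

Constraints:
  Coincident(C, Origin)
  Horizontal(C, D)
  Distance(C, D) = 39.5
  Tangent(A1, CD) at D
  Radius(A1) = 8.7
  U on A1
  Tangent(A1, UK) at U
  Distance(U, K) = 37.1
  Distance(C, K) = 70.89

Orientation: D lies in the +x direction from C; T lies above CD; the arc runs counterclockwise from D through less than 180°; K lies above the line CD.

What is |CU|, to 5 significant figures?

48.431

Checks: |TU| = 8.700 ✓; ∠(TU, UK) = 90.00° ✓; |UK| = 37.10 ✓; |CK| = 70.89 ✓.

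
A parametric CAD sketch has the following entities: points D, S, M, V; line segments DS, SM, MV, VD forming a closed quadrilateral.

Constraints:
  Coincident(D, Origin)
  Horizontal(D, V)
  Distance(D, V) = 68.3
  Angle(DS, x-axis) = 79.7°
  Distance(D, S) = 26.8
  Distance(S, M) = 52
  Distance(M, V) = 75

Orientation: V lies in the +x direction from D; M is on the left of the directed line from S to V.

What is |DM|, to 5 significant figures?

76.864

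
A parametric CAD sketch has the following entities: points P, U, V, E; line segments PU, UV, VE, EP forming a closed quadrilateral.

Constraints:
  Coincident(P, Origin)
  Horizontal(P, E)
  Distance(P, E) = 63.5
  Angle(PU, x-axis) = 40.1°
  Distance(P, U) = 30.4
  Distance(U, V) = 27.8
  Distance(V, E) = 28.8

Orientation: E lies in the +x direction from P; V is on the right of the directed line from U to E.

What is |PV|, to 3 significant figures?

35.7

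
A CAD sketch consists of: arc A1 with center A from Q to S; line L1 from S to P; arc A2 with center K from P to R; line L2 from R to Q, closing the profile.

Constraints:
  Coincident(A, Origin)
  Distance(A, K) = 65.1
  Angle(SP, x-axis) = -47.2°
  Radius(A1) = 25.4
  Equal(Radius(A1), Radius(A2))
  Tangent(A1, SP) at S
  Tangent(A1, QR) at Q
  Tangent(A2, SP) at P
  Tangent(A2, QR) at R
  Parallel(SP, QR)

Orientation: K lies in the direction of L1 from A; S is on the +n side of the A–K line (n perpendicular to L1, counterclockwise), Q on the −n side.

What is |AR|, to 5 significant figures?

69.880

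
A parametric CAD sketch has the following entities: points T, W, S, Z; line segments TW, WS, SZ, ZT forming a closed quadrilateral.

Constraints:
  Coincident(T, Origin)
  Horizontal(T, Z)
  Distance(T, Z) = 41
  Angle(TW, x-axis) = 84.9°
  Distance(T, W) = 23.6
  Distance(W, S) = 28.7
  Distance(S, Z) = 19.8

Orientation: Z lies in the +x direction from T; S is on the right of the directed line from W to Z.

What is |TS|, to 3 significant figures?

21.4

T is at the origin; TZ is horizontal with |TZ| = 41.0 and Z in +x, so Z = (41.0, 0). TW runs at 84.9° with |TW| = 23.6, so W = (2.10, 23.5). S is determined by |WS| = 28.7 and |SZ| = 19.8 together: it lies at the intersection of circle(W, 28.7) and circle(Z, 19.8). With |WZ| = 45.5, the foot of the radical line on WZ is 27.5 from W and the perpendicular offset is √(28.7² − 27.5²) = 8.30. Taking the right-of-WZ solution: S = (21.3, 2.20).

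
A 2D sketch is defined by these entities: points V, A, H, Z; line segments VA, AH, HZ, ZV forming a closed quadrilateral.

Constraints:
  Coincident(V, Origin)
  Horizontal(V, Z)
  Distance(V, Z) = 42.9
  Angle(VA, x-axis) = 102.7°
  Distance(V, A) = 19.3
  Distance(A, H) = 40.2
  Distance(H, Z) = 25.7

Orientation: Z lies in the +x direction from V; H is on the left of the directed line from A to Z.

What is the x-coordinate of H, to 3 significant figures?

35.5

V is at the origin; VZ is horizontal with |VZ| = 42.9 and Z in +x, so Z = (42.9, 0). VA runs at 102.7° with |VA| = 19.3, so A = (-4.24, 18.8). H is determined by |AH| = 40.2 and |HZ| = 25.7 together: it lies at the intersection of circle(A, 40.2) and circle(Z, 25.7). With |AZ| = 50.8, the foot of the radical line on AZ is 34.8 from A and the perpendicular offset is √(40.2² − 34.8²) = 20.1. Taking the left-of-AZ solution: H = (35.5, 24.6).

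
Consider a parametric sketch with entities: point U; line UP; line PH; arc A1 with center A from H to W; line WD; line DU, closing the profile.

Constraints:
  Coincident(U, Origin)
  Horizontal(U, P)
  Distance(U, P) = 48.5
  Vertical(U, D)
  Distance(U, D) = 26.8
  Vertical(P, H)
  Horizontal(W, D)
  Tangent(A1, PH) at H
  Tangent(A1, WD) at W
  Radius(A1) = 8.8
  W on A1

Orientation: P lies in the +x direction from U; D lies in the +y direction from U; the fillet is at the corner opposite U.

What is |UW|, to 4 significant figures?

47.90

U is at the origin; U and P share the same y with |UP| = 48.5 and P on the +x side, so P = (48.50, 0.000). U and D share the same x with |UD| = 26.8 and D on the +y side, so D = (0.000, 26.80). The virtual corner opposite U is at (48.50, 26.80). Tangency of A1 to PH means the radius AH is perpendicular to PH and the tangent condition forces AW to be normal to WD, with radius 8.8, so the center A sits 8.8 in from both sides at A = (39.70, 18.00). That places the tangent points at H = (48.50, 18.00) on PH and W = (39.70, 26.80) on WD. Then |UW| = |W − U| = 47.90.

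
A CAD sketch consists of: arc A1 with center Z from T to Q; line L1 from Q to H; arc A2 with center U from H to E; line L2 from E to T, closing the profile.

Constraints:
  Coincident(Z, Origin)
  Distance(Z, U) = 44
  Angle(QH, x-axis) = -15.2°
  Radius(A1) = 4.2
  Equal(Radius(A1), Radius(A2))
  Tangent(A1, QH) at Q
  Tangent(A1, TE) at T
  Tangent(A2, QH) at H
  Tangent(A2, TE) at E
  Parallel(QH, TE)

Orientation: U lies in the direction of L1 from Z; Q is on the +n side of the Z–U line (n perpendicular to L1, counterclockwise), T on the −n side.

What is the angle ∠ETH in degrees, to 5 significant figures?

10.808°

Tangency of A1 to both parallel lines with radius 4.2 puts Q and T at Z ± 4.2·n: Q = (1.1012, 4.0531), T = (-1.1012, -4.0531). Equal radii place H and E the same way about U: H = U + 4.2·n = (43.562, -7.4833), E = U − 4.2·n = (41.360, -15.589). Then cos ∠ETH = TE·TH / (|TE||TH|), giving 10.808°.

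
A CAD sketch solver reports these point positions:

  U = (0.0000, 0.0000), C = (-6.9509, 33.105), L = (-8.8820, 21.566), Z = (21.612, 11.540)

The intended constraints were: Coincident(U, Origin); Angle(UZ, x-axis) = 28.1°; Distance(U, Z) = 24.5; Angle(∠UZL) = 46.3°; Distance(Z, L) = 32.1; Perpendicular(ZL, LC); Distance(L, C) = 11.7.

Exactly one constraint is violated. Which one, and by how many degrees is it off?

Perpendicular(ZL, LC) — off by 8.70°.

U = (0.00, 0.00) ✓; UZ at 28.10° ✓; |UZ| = 24.50 ✓; ∠UZL = 46.30° ✓; |ZL| = 32.10 ✓; ∠(ZL, LC) = 81.30° ✗; |LC| = 11.70 ✓.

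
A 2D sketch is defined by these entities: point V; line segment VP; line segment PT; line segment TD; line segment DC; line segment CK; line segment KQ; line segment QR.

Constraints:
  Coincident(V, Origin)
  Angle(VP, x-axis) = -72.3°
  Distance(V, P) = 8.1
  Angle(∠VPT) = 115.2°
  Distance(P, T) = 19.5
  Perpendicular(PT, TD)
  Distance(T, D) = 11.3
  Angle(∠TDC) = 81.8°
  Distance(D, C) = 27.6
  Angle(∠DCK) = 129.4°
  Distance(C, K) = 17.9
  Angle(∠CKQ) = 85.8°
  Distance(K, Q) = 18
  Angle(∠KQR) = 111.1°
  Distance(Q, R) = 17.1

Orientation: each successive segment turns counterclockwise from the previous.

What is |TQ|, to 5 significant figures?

26.120

V is at the origin; VP runs at -72.3° with length 8.1, so P = (2.4627, -7.7166). ∠VPT = 115.2° gives PT at -7.5000° from the x-axis; with |PT| = 19.5, T = (21.796, -10.262). The perpendicularity gives TD at right angles to PT, so TD runs at 82.500°; with |TD| = 11.3, D = (23.271, 0.94151). ∠TDC = 81.8° gives DC at -179.30° from the x-axis; with |DC| = 27.6, C = (-4.3272, 0.60432). ∠DCK = 129.4° gives CK at -128.70° from the x-axis; with |CK| = 17.9, K = (-15.519, -13.365). ∠CKQ = 85.8° gives KQ at -34.500° from the x-axis; with |KQ| = 18.0, Q = (-0.68472, -23.561). Then |TQ| = |Q − T| = 26.120.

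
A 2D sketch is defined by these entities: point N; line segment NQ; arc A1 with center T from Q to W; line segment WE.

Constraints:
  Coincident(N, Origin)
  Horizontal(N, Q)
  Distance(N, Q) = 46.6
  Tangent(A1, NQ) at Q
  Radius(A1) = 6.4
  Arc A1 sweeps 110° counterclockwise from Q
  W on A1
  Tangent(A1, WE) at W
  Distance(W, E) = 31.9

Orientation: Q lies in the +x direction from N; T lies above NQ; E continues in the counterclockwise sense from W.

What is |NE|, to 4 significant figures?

56.80

N is at the origin; N and Q share the same y with |NQ| = 46.6 and Q on the +x side, so Q = (46.60, 0.000). The tangent condition forces TQ to be normal to NQ, so T = Q + (0, 6.4) = (46.60, 6.400). On A1, Q sits at bearing -90° from T; a 110° counterclockwise sweep puts W at bearing 20°, so W = T + 6.4·(cos 20°, sin 20°) = (52.61, 8.589). The tangent condition forces TW to be normal to WE, so WE runs along (−sin 20°, cos 20°); with |WE| = 31.9, E = (41.70, 38.57). Then |NE| = |E − N| = 56.80.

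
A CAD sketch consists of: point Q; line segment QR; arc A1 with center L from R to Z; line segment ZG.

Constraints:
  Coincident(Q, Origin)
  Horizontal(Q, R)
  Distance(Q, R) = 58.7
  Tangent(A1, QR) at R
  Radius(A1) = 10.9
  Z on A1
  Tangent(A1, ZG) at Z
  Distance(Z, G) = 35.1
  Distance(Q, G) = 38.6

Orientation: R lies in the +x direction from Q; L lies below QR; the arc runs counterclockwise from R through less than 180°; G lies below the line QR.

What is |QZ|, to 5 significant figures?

51.039

Q is at the origin; QR is horizontal with |QR| = 58.7 and R on the +x side, so R = (58.700, 0.0000). Since A1 is tangent to QR there, LR ⟂ QR, so L = R + (0, -10.9) = (58.700, -10.900). Since LZ ⟂ ZG (tangency), |LG| = √(10.9² + 35.1²) = 36.754 regardless of where Z sits on A1. So G lies on both circle(Q, 38.6) and circle(L, 36.754); the below-QR intersection is G = (26.301, -28.253). Z is the foot of the tangent from G: Z = (50.936, -3.2499).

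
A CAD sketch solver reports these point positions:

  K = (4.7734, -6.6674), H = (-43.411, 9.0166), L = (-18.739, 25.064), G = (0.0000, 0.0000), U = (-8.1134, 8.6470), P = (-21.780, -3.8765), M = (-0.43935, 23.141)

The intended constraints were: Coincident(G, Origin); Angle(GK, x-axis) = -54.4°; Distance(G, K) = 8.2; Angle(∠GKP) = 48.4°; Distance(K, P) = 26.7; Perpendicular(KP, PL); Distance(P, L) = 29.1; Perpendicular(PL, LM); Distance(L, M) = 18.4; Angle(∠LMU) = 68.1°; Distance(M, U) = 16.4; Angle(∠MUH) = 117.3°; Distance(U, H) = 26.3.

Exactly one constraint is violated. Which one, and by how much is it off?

Distance(U, H) = 26.3 — off by 9.00.

G = (0.00, 0.00) ✓; GK at -54.40° ✓; |GK| = 8.200 ✓; ∠GKP = 48.40° ✓; |KP| = 26.70 ✓; ∠(KP, PL) = 90.00° ✓; |PL| = 29.10 ✓; ∠(PL, LM) = 90.00° ✓; |LM| = 18.40 ✓; ∠LMU = 68.10° ✓; |MU| = 16.40 ✓; ∠MUH = 117.3° ✓; |UH| = 35.30 ✗.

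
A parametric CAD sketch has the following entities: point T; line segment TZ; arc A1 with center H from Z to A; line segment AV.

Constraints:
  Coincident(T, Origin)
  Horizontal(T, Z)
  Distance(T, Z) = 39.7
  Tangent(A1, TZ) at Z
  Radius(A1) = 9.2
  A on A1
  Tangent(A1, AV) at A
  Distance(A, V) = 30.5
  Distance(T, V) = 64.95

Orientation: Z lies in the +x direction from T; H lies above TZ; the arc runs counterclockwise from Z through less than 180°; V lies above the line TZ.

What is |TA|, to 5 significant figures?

49.512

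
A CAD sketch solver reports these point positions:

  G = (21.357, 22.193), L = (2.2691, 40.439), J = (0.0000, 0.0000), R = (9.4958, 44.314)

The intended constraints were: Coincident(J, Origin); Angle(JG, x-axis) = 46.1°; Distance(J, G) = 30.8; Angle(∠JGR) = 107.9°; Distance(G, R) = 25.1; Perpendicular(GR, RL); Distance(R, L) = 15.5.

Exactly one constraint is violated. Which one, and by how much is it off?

Distance(R, L) = 15.5 — off by 7.30.

J = (0.00, 0.00) ✓; JG at 46.10° ✓; |JG| = 30.80 ✓; ∠JGR = 107.9° ✓; |GR| = 25.10 ✓; ∠(GR, RL) = 90.00° ✓; |RL| = 8.200 ✗.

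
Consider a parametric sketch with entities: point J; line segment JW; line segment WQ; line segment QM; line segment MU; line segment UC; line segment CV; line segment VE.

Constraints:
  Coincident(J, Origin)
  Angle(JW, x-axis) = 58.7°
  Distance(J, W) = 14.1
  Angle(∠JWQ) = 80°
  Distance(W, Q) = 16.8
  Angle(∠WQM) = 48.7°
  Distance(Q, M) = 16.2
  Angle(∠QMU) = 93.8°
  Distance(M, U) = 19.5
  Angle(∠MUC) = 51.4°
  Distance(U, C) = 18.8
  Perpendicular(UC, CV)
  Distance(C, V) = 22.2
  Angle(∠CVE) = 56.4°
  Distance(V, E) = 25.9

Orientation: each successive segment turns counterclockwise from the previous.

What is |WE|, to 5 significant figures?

13.316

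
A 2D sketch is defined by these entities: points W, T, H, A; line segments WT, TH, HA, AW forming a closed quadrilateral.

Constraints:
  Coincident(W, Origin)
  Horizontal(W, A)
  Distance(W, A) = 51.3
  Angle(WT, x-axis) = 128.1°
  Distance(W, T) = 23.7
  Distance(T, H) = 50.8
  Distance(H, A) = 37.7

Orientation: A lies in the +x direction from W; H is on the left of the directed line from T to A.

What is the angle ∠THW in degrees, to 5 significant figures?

27.616°

Checks: W.y = 0.00, A.y = 0.00 ✓; |TH| = 50.80 ✓; |HA| = 37.70 ✓.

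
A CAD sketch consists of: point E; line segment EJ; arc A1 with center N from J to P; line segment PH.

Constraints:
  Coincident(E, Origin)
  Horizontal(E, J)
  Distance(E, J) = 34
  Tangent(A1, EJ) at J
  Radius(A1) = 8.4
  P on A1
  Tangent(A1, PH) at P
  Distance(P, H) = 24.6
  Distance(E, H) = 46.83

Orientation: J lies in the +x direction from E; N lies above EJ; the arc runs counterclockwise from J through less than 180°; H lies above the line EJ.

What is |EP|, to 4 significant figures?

43.33

Checks: E.y = 0.00, J.y = 0.00 ✓; |NP| = 8.400 ✓; ∠(NP, PH) = 90.00° ✓; |PH| = 24.60 ✓; |EH| = 46.83 ✓.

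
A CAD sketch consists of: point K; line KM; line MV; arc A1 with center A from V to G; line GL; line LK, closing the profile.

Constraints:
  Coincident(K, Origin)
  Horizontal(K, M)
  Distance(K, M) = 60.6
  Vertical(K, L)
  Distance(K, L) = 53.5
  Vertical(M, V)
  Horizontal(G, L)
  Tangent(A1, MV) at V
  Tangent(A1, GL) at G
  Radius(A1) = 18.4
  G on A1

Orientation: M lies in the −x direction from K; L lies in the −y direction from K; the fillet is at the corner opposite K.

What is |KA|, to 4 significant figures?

54.89

KL is vertical with |KL| = 53.5 and L on the −y side, so L = (0.000, -53.50). The virtual corner opposite K is at (-60.60, -53.50). Since A1 is tangent to MV there, AV ⟂ MV and tangency of A1 to GL means the radius AG is perpendicular to GL, with radius 18.4, so the center A sits 18.4 in from both sides at A = (-42.20, -35.10). Then |KA| = |A − K| = 54.89.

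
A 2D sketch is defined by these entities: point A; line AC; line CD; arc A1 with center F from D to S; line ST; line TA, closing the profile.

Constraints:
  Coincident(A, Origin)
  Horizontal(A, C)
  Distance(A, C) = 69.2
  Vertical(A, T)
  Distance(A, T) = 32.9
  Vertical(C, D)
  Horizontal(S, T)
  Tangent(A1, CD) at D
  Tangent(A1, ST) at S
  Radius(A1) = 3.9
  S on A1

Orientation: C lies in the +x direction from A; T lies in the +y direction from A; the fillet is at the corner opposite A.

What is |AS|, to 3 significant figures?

73.1

A is at the origin; AC is horizontal with |AC| = 69.2 and C on the +x side, so C = (69.2, 0.00). AT is vertical with |AT| = 32.9 and T on the +y side, so T = (0.00, 32.9). The virtual corner opposite A is at (69.2, 32.9). A1 meets CD tangentially, so FD is at right angles to CD and A1 meets ST tangentially, so FS is at right angles to ST, with radius 3.9, so the center F sits 3.9 in from both sides at F = (65.3, 29.0). That places the tangent points at D = (69.2, 29.0) on CD and S = (65.3, 32.9) on ST. Then |AS| = |S − A| = 73.1.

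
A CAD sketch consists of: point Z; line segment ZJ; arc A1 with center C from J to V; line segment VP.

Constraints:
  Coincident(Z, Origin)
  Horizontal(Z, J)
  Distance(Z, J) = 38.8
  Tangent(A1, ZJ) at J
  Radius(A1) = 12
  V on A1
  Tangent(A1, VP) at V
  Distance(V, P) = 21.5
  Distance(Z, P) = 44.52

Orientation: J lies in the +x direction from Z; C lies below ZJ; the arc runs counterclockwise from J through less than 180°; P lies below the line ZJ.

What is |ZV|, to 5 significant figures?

29.754

Z is at the origin; ZJ is horizontal with |ZJ| = 38.8 and J on the +x side, so J = (38.800, 0.0000). Since A1 is tangent to ZJ there, CJ ⟂ ZJ, so C = J + (0, -12) = (38.800, -12.000). Since CV ⟂ VP (tangency), |CP| = √(12.0² + 21.5²) = 24.622 regardless of where V sits on A1. So P lies on both circle(Z, 44.52) and circle(C, 24.622); the below-ZJ intersection is P = (28.375, -34.306). V is the foot of the tangent from P: V = (26.831, -12.862).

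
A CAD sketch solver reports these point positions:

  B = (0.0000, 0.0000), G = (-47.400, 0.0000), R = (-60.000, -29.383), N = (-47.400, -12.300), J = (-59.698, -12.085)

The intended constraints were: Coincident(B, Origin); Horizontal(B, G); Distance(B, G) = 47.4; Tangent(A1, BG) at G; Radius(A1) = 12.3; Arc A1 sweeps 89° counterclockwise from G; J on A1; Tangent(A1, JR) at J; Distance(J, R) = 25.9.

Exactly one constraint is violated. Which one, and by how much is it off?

Distance(J, R) = 25.9 — off by 8.60.

B = (0.00, 0.00) ✓; B.y = 0.00, G.y = 0.00 ✓; |BG| = 47.40 ✓; ∠(NG, GB) = 90.00° ✓; |NG| = 12.30 ✓; bearing(N→J) − bearing(N→G) = 89.00° ✓; |NJ| = 12.30 ✓; ∠(NJ, JR) = 90.00° ✓; |JR| = 17.30 ✗.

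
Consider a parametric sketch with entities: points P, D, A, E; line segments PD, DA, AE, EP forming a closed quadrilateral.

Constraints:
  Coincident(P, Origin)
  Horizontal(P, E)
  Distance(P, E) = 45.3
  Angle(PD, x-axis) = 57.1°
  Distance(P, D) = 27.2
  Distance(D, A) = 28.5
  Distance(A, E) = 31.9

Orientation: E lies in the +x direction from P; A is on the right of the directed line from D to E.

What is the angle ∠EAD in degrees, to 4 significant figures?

78.05°

Checks: PD at 57.10° ✓; |DA| = 28.50 ✓; |AE| = 31.90 ✓.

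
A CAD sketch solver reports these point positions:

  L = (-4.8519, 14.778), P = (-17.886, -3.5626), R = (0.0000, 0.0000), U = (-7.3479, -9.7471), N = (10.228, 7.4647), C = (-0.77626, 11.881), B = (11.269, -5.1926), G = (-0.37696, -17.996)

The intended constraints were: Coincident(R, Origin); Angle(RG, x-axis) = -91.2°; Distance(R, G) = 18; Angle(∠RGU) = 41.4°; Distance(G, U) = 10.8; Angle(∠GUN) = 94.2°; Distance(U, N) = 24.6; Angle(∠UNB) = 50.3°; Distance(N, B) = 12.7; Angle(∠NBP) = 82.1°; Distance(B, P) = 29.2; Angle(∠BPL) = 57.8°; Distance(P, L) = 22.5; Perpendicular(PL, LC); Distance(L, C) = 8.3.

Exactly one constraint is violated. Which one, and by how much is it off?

Distance(L, C) = 8.3 — off by 3.30.

R = (0.00, 0.00) ✓; RG at -91.20° ✓; |RG| = 18.00 ✓; ∠RGU = 41.40° ✓; |GU| = 10.80 ✓; ∠GUN = 94.20° ✓; |UN| = 24.60 ✓; ∠UNB = 50.30° ✓; |NB| = 12.70 ✓; ∠NBP = 82.10° ✓; |BP| = 29.20 ✓; ∠BPL = 57.80° ✓; |PL| = 22.50 ✓; ∠(PL, LC) = 90.01° ✓; |LC| = 5.000 ✗.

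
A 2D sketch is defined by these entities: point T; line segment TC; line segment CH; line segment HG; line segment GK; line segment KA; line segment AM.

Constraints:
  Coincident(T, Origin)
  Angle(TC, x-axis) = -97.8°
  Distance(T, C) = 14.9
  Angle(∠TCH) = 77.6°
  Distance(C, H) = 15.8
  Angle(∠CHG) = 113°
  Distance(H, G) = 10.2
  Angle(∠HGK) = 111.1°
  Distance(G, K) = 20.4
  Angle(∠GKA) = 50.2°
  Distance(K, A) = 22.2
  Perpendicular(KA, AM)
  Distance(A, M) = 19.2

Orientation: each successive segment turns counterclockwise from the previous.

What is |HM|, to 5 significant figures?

6.8171

∠GKA = 50.2° gives KA at -89.700° from the x-axis; with |KA| = 22.2, A = (1.3217, -13.040). The perpendicularity gives AM at right angles to KA, so AM runs at 0.30000°; with |AM| = 19.2, M = (20.521, -12.940). Then |HM| = |M − H| = 6.8171.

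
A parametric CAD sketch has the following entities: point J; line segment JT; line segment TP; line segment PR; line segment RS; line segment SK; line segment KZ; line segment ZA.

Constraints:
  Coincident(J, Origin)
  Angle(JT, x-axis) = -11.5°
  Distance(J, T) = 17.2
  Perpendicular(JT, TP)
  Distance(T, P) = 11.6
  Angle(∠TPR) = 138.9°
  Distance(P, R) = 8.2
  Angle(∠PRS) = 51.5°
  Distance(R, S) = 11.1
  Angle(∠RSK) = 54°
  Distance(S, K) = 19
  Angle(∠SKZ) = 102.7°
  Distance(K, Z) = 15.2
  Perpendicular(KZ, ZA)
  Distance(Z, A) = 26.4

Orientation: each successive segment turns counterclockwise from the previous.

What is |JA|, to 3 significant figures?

24.1

J is at the origin; JT runs at -11.5° with length 17.2, so T = (16.9, -3.43). The perpendicularity gives TP at right angles to JT, so TP runs at 78.5°; with |TP| = 11.6, P = (19.2, 7.94). ∠TPR = 138.9° gives PR at 120° from the x-axis; with |PR| = 8.2, R = (15.1, 15.1). ∠PRS = 51.5° gives RS at -112° from the x-axis; with |RS| = 11.1, S = (11.0, 4.77). ∠RSK = 54.0° gives SK at 14.1° from the x-axis; with |SK| = 19.0, K = (29.4, 9.40). ∠SKZ = 102.7° gives KZ at 91.4° from the x-axis; with |KZ| = 15.2, Z = (29.0, 24.6). KZ is perpendicular to ZA, so ZA runs at -179°; with |ZA| = 26.4, A = (2.64, 23.9). Then |JA| = |A − J| = 24.1.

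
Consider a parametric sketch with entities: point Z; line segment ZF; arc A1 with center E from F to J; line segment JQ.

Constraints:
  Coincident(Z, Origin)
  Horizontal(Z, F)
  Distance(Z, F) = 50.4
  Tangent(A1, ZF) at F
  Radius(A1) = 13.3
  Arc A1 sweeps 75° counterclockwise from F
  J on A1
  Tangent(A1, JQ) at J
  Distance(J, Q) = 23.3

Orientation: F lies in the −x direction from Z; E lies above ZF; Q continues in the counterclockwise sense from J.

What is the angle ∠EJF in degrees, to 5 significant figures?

52.500°

Since A1 is tangent to ZF there, EF ⟂ ZF, so E = F + (0, 13.3) = (-50.400, 13.300). On A1, F sits at bearing -90° from E; a 75° counterclockwise sweep puts J at bearing -15°, so J = E + 13.3·(cos -15°, sin -15°) = (-37.553, 9.8577). Then cos ∠EJF = JE·JF / (|JE||JF|), giving 52.500°.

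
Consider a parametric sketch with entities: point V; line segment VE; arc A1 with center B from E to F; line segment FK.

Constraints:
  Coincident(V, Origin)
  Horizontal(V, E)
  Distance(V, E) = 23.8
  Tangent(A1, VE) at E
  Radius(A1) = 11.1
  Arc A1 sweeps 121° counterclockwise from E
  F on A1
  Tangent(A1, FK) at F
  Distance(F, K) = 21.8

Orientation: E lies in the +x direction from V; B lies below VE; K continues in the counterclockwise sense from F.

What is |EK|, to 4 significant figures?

35.54

V is at the origin; VE is horizontal with |VE| = 23.8 and E on the +x side, so E = (23.80, 0.000). Since A1 is tangent to VE there, BE ⟂ VE, so B = E + (0, -11.1) = (23.80, -11.10). On A1, E sits at bearing 90° from B; a 121° counterclockwise sweep puts F at bearing 211°, so F = B + 11.1·(cos 211°, sin 211°) = (14.29, -16.82). The tangent condition forces BF to be normal to FK, so FK runs along (−sin 211°, cos 211°); with |FK| = 21.8, K = (25.51, -35.50). Then |EK| = |K − E| = 35.54.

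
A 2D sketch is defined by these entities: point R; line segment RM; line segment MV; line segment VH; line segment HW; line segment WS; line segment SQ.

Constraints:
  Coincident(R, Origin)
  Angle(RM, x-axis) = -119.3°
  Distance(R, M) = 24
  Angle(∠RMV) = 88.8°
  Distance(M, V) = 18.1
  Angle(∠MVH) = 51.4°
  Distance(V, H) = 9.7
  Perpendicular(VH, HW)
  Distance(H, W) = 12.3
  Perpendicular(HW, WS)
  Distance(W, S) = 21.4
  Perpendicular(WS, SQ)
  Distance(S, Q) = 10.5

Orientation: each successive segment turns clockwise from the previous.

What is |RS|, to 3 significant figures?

43.6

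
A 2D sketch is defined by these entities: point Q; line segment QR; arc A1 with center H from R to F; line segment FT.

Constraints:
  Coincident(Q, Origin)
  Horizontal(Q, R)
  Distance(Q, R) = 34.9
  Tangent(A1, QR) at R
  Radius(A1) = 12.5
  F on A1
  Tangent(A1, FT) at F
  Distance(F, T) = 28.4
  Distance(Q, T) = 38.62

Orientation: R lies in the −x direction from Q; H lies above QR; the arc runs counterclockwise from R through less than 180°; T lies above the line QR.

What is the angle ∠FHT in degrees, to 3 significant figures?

66.2°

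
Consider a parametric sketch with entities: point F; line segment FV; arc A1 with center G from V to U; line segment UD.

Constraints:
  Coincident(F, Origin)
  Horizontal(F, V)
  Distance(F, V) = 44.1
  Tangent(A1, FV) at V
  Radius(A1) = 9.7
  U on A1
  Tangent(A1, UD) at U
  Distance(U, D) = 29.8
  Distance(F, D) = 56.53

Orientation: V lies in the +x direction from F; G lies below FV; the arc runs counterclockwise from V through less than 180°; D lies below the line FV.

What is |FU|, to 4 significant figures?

36.31

Checks: |FV| = 44.10 ✓; |GU| = 9.700 ✓; ∠(GU, UD) = 90.00° ✓; |UD| = 29.80 ✓; |FD| = 56.53 ✓.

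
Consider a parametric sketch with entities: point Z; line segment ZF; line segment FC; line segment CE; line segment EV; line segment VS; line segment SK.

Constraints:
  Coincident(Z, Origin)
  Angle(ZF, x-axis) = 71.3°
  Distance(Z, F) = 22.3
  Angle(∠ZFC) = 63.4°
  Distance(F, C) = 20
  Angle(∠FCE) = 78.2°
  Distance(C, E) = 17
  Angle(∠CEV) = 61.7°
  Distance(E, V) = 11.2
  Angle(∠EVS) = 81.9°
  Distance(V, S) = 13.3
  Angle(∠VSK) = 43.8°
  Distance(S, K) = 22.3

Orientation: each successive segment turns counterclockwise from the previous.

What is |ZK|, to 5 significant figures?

6.8040

Z is at the origin; ZF runs at 71.3° with length 22.3, so F = (7.1497, 21.123). ∠ZFC = 63.4° gives FC at -172.10° from the x-axis; with |FC| = 20.0, C = (-12.661, 18.374). ∠FCE = 78.2° gives CE at -70.300° from the x-axis; with |CE| = 17.0, E = (-6.9299, 2.3689). ∠CEV = 61.7° gives EV at 48.000° from the x-axis; with |EV| = 11.2, V = (0.56436, 10.692). ∠EVS = 81.9° gives VS at 146.10° from the x-axis; with |VS| = 13.3, S = (-10.475, 18.110). ∠VSK = 43.8° gives SK at -77.700° from the x-axis; with |SK| = 22.3, K = (-5.7242, -3.6780). Then |ZK| = |K − Z| = 6.8040.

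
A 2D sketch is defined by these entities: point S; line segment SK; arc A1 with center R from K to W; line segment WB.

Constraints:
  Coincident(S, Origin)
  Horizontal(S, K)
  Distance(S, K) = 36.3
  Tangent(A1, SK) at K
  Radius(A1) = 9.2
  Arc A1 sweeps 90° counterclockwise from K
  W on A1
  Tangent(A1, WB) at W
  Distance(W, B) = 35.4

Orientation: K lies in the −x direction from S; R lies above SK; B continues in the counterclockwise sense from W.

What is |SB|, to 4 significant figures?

52.19

On A1, K sits at bearing -90° from R; a 90° counterclockwise sweep puts W at bearing 0°, so W = R + 9.2·(cos 0°, sin 0°) = (-27.10, 9.200). Since A1 is tangent to WB there, RW ⟂ WB, so WB runs along (−sin 0°, cos 0°); with |WB| = 35.4, B = (-27.10, 44.60). Then |SB| = |B − S| = 52.19.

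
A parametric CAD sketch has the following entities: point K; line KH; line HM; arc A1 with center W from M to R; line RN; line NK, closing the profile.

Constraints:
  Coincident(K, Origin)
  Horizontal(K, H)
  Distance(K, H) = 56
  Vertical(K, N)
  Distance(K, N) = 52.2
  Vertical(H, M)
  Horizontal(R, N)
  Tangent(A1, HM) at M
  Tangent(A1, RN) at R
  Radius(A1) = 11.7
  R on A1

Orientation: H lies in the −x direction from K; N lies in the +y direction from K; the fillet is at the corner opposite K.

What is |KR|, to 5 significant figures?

68.464

The virtual corner opposite K is at (-56.000, 52.200). A1 meets HM tangentially, so WM is at right angles to HM and the tangent condition forces WR to be normal to RN, with radius 11.7, so the center W sits 11.7 in from both sides at W = (-44.300, 40.500). That places the tangent points at M = (-56.000, 40.500) on HM and R = (-44.300, 52.200) on RN. Then |KR| = |R − K| = 68.464.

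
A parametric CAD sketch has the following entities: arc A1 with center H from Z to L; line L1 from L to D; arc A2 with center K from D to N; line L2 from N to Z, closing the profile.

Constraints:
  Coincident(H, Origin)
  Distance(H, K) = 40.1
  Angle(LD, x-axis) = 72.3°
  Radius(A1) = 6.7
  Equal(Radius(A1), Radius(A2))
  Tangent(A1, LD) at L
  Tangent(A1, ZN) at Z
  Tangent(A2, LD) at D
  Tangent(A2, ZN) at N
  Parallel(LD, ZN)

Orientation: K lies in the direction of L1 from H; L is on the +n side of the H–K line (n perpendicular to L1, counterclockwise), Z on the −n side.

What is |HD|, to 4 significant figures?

40.66

Tangency of A1 to both parallel lines with radius 6.7 puts L and Z at H ± 6.7·n: L = (-6.383, 2.037), Z = (6.383, -2.037). Equal radii place D and N the same way about K: D = K + 6.7·n = (5.809, 40.24), N = K − 6.7·n = (18.57, 36.16). Then |HD| = |D − H| = 40.66.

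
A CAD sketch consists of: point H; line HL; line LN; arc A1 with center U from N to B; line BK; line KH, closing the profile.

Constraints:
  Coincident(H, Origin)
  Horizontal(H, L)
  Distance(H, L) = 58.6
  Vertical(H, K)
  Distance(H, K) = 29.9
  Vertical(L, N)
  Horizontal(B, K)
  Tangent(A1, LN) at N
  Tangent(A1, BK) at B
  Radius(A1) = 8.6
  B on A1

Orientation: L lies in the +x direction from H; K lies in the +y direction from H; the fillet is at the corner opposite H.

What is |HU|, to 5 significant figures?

54.348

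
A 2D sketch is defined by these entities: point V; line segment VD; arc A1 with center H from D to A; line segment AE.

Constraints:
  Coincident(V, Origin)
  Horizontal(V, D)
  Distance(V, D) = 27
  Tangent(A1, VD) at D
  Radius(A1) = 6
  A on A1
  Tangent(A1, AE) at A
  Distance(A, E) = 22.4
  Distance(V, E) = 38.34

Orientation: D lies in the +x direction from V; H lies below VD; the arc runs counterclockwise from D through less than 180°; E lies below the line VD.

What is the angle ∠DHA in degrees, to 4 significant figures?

99.96°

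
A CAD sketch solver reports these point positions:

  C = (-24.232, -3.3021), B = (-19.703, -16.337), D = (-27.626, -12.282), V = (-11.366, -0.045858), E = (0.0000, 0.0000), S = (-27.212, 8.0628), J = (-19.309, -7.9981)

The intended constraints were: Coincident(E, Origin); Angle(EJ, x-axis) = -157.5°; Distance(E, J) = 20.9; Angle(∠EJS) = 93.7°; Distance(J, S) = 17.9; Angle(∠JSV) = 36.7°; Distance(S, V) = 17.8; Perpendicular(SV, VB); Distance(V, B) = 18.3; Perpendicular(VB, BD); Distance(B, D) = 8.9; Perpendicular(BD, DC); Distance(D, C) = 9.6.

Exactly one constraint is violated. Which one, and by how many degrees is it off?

Perpendicular(BD, DC) — off by 6.40°.

E = (0.00, 0.00) ✓; EJ at -157.5° ✓; |EJ| = 20.90 ✓; ∠EJS = 93.70° ✓; |JS| = 17.90 ✓; ∠JSV = 36.70° ✓; |SV| = 17.80 ✓; ∠(SV, VB) = 90.00° ✓; |VB| = 18.30 ✓; ∠(VB, BD) = 90.00° ✓; |BD| = 8.900 ✓; ∠(BD, DC) = 83.60° ✗; |DC| = 9.600 ✓.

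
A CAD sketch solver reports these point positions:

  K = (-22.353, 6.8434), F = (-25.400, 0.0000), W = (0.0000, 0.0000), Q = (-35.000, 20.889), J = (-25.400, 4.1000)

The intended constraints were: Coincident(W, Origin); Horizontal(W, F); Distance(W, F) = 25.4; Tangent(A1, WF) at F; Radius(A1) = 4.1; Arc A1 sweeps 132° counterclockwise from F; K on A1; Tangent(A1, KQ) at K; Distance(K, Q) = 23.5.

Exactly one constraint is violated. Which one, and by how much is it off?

Distance(K, Q) = 23.5 — off by 4.60.

W = (0.00, 0.00) ✓; W.y = 0.00, F.y = 0.00 ✓; |WF| = 25.40 ✓; ∠(JF, FW) = 90.00° ✓; |JF| = 4.100 ✓; bearing(J→K) − bearing(J→F) = 132.0° ✓; |JK| = 4.100 ✓; ∠(JK, KQ) = 90.00° ✓; |KQ| = 18.90 ✗.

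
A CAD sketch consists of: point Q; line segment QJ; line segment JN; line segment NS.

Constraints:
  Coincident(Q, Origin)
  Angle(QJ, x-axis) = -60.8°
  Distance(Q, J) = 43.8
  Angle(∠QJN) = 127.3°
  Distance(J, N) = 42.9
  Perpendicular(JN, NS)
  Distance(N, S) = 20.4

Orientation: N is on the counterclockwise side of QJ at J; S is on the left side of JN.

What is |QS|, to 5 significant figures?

70.928

∠QJN = 127.3°, so JN runs at -60.8° + (180° − 127.3°) = -8.1000° from the x-axis; with |JN| = 42.9, N = J + 42.9·(cos -8.1000°, sin -8.1000°) = (63.840, -44.279). JN ⟂ NS; with |NS| = 20.4 on the left of JN, S = N + 20.4·(0.14090, 0.99002) = (66.715, -24.082). Then |QS| = |S − Q| = 70.928.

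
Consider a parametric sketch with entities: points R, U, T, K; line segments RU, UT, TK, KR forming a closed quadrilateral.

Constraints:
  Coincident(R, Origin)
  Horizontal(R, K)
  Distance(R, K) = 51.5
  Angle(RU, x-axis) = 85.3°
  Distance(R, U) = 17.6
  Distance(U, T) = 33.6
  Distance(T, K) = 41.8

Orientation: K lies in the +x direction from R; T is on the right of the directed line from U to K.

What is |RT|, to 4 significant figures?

18.80

R is at the origin; RK is horizontal with |RK| = 51.5 and K in +x, so K = (51.5, 0). RU runs at 85.3° with |RU| = 17.6, so U = (1.442, 17.54). T is determined by |UT| = 33.6 and |TK| = 41.8 together: it lies at the intersection of circle(U, 33.6) and circle(K, 41.8). With |UK| = 53.04, the foot of the radical line on UK is 20.69 from U and the perpendicular offset is √(33.6² − 20.69²) = 26.47. Taking the right-of-UK solution: T = (12.22, -14.28).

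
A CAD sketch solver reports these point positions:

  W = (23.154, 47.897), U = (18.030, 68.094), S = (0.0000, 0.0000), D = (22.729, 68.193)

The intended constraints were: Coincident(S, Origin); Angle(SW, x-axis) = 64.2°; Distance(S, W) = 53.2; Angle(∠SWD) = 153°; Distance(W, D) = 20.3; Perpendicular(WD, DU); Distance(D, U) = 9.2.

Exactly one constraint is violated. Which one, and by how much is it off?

Distance(D, U) = 9.2 — off by 4.50.

S = (0.00, 0.00) ✓; SW at 64.20° ✓; |SW| = 53.20 ✓; ∠SWD = 153.0° ✓; |WD| = 20.30 ✓; ∠(WD, DU) = 90.01° ✓; |DU| = 4.700 ✗.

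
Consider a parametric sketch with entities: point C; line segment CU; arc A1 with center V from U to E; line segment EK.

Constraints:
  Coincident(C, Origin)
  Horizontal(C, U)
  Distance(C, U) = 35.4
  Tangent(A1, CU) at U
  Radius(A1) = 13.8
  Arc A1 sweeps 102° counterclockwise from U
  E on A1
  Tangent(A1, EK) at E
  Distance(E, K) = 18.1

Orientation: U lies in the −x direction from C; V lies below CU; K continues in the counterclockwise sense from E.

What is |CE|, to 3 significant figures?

51.7

C is at the origin; CU is horizontal with |CU| = 35.4 and U on the −x side, so U = (-35.4, 0.00). Since A1 is tangent to CU there, VU ⟂ CU, so V = U + (0, -13.8) = (-35.4, -13.8). On A1, U sits at bearing 90° from V; a 102° counterclockwise sweep puts E at bearing 192°, so E = V + 13.8·(cos 192°, sin 192°) = (-48.9, -16.7). Then |CE| = |E − C| = 51.7.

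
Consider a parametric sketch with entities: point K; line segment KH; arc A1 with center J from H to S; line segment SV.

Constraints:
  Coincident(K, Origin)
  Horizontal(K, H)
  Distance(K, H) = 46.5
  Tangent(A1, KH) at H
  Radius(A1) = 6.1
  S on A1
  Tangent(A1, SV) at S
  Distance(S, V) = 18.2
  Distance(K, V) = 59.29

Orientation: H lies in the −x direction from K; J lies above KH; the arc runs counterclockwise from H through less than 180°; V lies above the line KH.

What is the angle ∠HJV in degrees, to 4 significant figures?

155.7°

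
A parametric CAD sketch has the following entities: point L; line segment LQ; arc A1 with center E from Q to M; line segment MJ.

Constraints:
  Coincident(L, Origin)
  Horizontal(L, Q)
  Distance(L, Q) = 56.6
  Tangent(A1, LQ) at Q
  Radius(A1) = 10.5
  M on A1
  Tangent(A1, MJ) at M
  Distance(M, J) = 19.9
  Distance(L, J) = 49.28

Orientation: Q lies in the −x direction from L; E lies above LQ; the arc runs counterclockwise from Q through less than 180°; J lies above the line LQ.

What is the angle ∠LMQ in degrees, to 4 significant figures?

133.1°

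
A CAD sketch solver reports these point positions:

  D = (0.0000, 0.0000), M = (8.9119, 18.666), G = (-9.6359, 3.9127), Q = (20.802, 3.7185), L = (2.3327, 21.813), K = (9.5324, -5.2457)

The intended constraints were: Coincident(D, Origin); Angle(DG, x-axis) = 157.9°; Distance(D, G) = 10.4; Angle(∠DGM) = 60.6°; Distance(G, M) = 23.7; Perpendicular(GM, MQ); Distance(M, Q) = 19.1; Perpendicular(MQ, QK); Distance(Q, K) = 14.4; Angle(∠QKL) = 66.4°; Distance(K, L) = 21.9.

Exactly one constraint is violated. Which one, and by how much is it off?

Distance(K, L) = 21.9 — off by 6.10.

D = (0.00, 0.00) ✓; DG at 157.9° ✓; |DG| = 10.40 ✓; ∠DGM = 60.60° ✓; |GM| = 23.70 ✓; ∠(GM, MQ) = 90.00° ✓; |MQ| = 19.10 ✓; ∠(MQ, QK) = 90.00° ✓; |QK| = 14.40 ✓; ∠QKL = 66.40° ✓; |KL| = 28.00 ✗.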